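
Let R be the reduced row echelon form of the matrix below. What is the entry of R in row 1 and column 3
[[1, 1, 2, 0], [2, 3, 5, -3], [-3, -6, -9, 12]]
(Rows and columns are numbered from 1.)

Subtract 2 times r1 from r2.
  [  1   1   2   0 ]
  [  0   1   1  -3 ]
  [ -3  -6  -9  12 ]
Add 3 times r1 to r3.
  [ 1   1   2   0 ]
  [ 0   1   1  -3 ]
  [ 0  -3  -3  12 ]
Add 3 times r2 to r3.
  [ 1  1  2   0 ]
  [ 0  1  1  -3 ]
  [ 0  0  0   3 ]
Multiply r3 by 1/3.
  [ 1  1  2   0 ]
  [ 0  1  1  -3 ]
  [ 0  0  0   1 ]
Add 3 times r3 to r2.
  [ 1  1  2  0 ]
  [ 0  1  1  0 ]
  [ 0  0  0  1 ]
Subtract r2 from r1.
  [ 1  0  1  0 ]
  [ 0  1  1  0 ]
  [ 0  0  0  1 ]

1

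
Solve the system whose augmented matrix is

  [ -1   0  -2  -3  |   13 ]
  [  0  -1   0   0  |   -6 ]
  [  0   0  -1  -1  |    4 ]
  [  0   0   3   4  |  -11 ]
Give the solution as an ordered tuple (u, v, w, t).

(-6, 6, -5, 1)

ρ1 := -1·ρ1
  [ 1   0   2   3  |  -13 ]
  [ 0  -1   0   0  |   -6 ]
  [ 0   0  -1  -1  |    4 ]
  [ 0   0   3   4  |  -11 ]
ρ2 := -1·ρ2
  [ 1  0   2   3  |  -13 ]
  [ 0  1   0   0  |    6 ]
  [ 0  0  -1  -1  |    4 ]
  [ 0  0   3   4  |  -11 ]
ρ3 := -1·ρ3
  [ 1  0  2  3  |  -13 ]
  [ 0  1  0  0  |    6 ]
  [ 0  0  1  1  |   -4 ]
  [ 0  0  3  4  |  -11 ]
ρ4 := ρ4 − 3·ρ3
  [ 1  0  2  3  |  -13 ]
  [ 0  1  0  0  |    6 ]
  [ 0  0  1  1  |   -4 ]
  [ 0  0  0  1  |    1 ]
ρ3 := ρ3 − ρ4
  [ 1  0  2  3  |  -13 ]
  [ 0  1  0  0  |    6 ]
  [ 0  0  1  0  |   -5 ]
  [ 0  0  0  1  |    1 ]
ρ1 := ρ1 − 3·ρ4
  [ 1  0  2  0  |  -16 ]
  [ 0  1  0  0  |    6 ]
  [ 0  0  1  0  |   -5 ]
  [ 0  0  0  1  |    1 ]
ρ1 := ρ1 − 2·ρ3
  [ 1  0  0  0  |  -6 ]
  [ 0  1  0  0  |   6 ]
  [ 0  0  1  0  |  -5 ]
  [ 0  0  0  1  |   1 ]
Reading off the last column: u = -6, v = 6, w = -5, t = 1.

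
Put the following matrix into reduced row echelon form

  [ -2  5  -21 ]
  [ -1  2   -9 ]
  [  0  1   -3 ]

R1 := -1/2·R1
  [  1  -5/2  21/2 ]
  [ -1     2    -9 ]
  [  0     1    -3 ]
R2 := R2 + R1
  [ 1  -5/2  21/2 ]
  [ 0  -1/2   3/2 ]
  [ 0     1    -3 ]
R2 := -2·R2
  [ 1  -5/2  21/2 ]
  [ 0     1    -3 ]
  [ 0     1    -3 ]
R3 := R3 − R2
  [ 1  -5/2  21/2 ]
  [ 0     1    -3 ]
  [ 0     0     0 ]
R1 := R1 + 5/2·R2
  [ 1  0   3 ]
  [ 0  1  -3 ]
  [ 0  0   0 ]

[[1, 0, 3], [0, 1, -3], [0, 0, 0]]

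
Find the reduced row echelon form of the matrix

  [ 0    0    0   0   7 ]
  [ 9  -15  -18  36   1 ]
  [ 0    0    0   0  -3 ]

[[1, -5/3, -2, 4, 0], [0, 0, 0, 0, 1], [0, 0, 0, 0, 0]]

Swap R1 and R2.
  [ 9  -15  -18  36   1 ]
  [ 0    0    0   0   7 ]
  [ 0    0    0   0  -3 ]
Multiply R1 by 1/9.
  [ 1  -5/3  -2  4  1/9 ]
  [ 0     0   0  0    7 ]
  [ 0     0   0  0   -3 ]
Multiply R2 by 1/7.
  [ 1  -5/3  -2  4  1/9 ]
  [ 0     0   0  0    1 ]
  [ 0     0   0  0   -3 ]
Add 3 times R2 to R3.
  [ 1  -5/3  -2  4  1/9 ]
  [ 0     0   0  0    1 ]
  [ 0     0   0  0    0 ]
Subtract 1/9 times R2 from R1.
  [ 1  -5/3  -2  4  0 ]
  [ 0     0   0  0  1 ]
  [ 0     0   0  0  0 ]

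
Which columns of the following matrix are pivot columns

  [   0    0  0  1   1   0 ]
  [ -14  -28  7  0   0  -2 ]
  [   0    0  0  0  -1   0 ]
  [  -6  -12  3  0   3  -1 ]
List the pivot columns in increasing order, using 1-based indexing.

Swap ρ1 and ρ2.
  [ -14  -28  7  0   0  -2 ]
  [   0    0  0  1   1   0 ]
  [   0    0  0  0  -1   0 ]
  [  -6  -12  3  0   3  -1 ]
Multiply ρ1 by -1/14.
  [  1    2  -1/2  0   0  1/7 ]
  [  0    0     0  1   1    0 ]
  [  0    0     0  0  -1    0 ]
  [ -6  -12     3  0   3   -1 ]
Add 6 times ρ1 to ρ4.
  [ 1  2  -1/2  0   0   1/7 ]
  [ 0  0     0  1   1     0 ]
  [ 0  0     0  0  -1     0 ]
  [ 0  0     0  0   3  -1/7 ]
Multiply ρ3 by -1.
  [ 1  2  -1/2  0  0   1/7 ]
  [ 0  0     0  1  1     0 ]
  [ 0  0     0  0  1     0 ]
  [ 0  0     0  0  3  -1/7 ]
Subtract 3 times ρ3 from ρ4.
  [ 1  2  -1/2  0  0   1/7 ]
  [ 0  0     0  1  1     0 ]
  [ 0  0     0  0  1     0 ]
  [ 0  0     0  0  0  -1/7 ]
Multiply ρ4 by -7.
  [ 1  2  -1/2  0  0  1/7 ]
  [ 0  0     0  1  1    0 ]
  [ 0  0     0  0  1    0 ]
  [ 0  0     0  0  0    1 ]
Subtract 1/7 times ρ4 from ρ1.
  [ 1  2  -1/2  0  0  0 ]
  [ 0  0     0  1  1  0 ]
  [ 0  0     0  0  1  0 ]
  [ 0  0     0  0  0  1 ]
Subtract ρ3 from ρ2.
  [ 1  2  -1/2  0  0  0 ]
  [ 0  0     0  1  0  0 ]
  [ 0  0     0  0  1  0 ]
  [ 0  0     0  0  0  1 ]
Pivot columns are the columns containing a leading 1.

1, 4, 5, 6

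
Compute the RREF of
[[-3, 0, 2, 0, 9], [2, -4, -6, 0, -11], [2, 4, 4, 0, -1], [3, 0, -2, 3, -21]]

[[1, 0, 0, 0, -3], [0, 1, 0, 0, 5/4], [0, 0, 1, 0, 0], [0, 0, 0, 1, -4]]

R1 := -1/3·R1
  [ 1   0  -2/3  0   -3 ]
  [ 2  -4    -6  0  -11 ]
  [ 2   4     4  0   -1 ]
  [ 3   0    -2  3  -21 ]
R2 := R2 − 2·R1
  [ 1   0   -2/3  0   -3 ]
  [ 0  -4  -14/3  0   -5 ]
  [ 2   4      4  0   -1 ]
  [ 3   0     -2  3  -21 ]
R3 := R3 − 2·R1
  [ 1   0   -2/3  0   -3 ]
  [ 0  -4  -14/3  0   -5 ]
  [ 0   4   16/3  0    5 ]
  [ 3   0     -2  3  -21 ]
R4 := R4 − 3·R1
  [ 1   0   -2/3  0   -3 ]
  [ 0  -4  -14/3  0   -5 ]
  [ 0   4   16/3  0    5 ]
  [ 0   0      0  3  -12 ]
R2 := -1/4·R2
  [ 1  0  -2/3  0   -3 ]
  [ 0  1   7/6  0  5/4 ]
  [ 0  4  16/3  0    5 ]
  [ 0  0     0  3  -12 ]
R3 := R3 − 4·R2
  [ 1  0  -2/3  0   -3 ]
  [ 0  1   7/6  0  5/4 ]
  [ 0  0   2/3  0    0 ]
  [ 0  0     0  3  -12 ]
R3 := 3/2·R3
  [ 1  0  -2/3  0   -3 ]
  [ 0  1   7/6  0  5/4 ]
  [ 0  0     1  0    0 ]
  [ 0  0     0  3  -12 ]
R4 := 1/3·R4
  [ 1  0  -2/3  0   -3 ]
  [ 0  1   7/6  0  5/4 ]
  [ 0  0     1  0    0 ]
  [ 0  0     0  1   -4 ]
R2 := R2 − 7/6·R3
  [ 1  0  -2/3  0   -3 ]
  [ 0  1     0  0  5/4 ]
  [ 0  0     1  0    0 ]
  [ 0  0     0  1   -4 ]
R1 := R1 + 2/3·R3
  [ 1  0  0  0   -3 ]
  [ 0  1  0  0  5/4 ]
  [ 0  0  1  0    0 ]
  [ 0  0  0  1   -4 ]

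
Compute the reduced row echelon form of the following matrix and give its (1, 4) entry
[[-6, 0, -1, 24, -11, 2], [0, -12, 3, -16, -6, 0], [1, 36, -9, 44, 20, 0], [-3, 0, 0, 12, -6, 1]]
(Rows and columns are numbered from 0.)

r1 := -1/6·r1
  [  1    0  1/6   -4  11/6  -1/3 ]
  [  0  -12    3  -16    -6     0 ]
  [  1   36   -9   44    20     0 ]
  [ -3    0    0   12    -6     1 ]
r3 := r3 − r1
  [  1    0    1/6   -4   11/6  -1/3 ]
  [  0  -12      3  -16     -6     0 ]
  [  0   36  -55/6   48  109/6   1/3 ]
  [ -3    0      0   12     -6     1 ]
r4 := r4 + 3·r1
  [ 1    0    1/6   -4   11/6  -1/3 ]
  [ 0  -12      3  -16     -6     0 ]
  [ 0   36  -55/6   48  109/6   1/3 ]
  [ 0    0    1/2    0   -1/2     0 ]
r2 := -1/12·r2
  [ 1   0    1/6   -4   11/6  -1/3 ]
  [ 0   1   -1/4  4/3    1/2     0 ]
  [ 0  36  -55/6   48  109/6   1/3 ]
  [ 0   0    1/2    0   -1/2     0 ]
r3 := r3 − 36·r2
  [ 1  0   1/6   -4  11/6  -1/3 ]
  [ 0  1  -1/4  4/3   1/2     0 ]
  [ 0  0  -1/6    0   1/6   1/3 ]
  [ 0  0   1/2    0  -1/2     0 ]
r3 := -6·r3
  [ 1  0   1/6   -4  11/6  -1/3 ]
  [ 0  1  -1/4  4/3   1/2     0 ]
  [ 0  0     1    0    -1    -2 ]
  [ 0  0   1/2    0  -1/2     0 ]
r4 := r4 − 1/2·r3
  [ 1  0   1/6   -4  11/6  -1/3 ]
  [ 0  1  -1/4  4/3   1/2     0 ]
  [ 0  0     1    0    -1    -2 ]
  [ 0  0     0    0     0     1 ]
r3 := r3 + 2·r4
  [ 1  0   1/6   -4  11/6  -1/3 ]
  [ 0  1  -1/4  4/3   1/2     0 ]
  [ 0  0     1    0    -1     0 ]
  [ 0  0     0    0     0     1 ]
r1 := r1 + 1/3·r4
  [ 1  0   1/6   -4  11/6  0 ]
  [ 0  1  -1/4  4/3   1/2  0 ]
  [ 0  0     1    0    -1  0 ]
  [ 0  0     0    0     0  1 ]
r2 := r2 + 1/4·r3
  [ 1  0  1/6   -4  11/6  0 ]
  [ 0  1    0  4/3   1/4  0 ]
  [ 0  0    1    0    -1  0 ]
  [ 0  0    0    0     0  1 ]
r1 := r1 − 1/6·r3
  [ 1  0  0   -4    2  0 ]
  [ 0  1  0  4/3  1/4  0 ]
  [ 0  0  1    0   -1  0 ]
  [ 0  0  0    0    0  1 ]

1/4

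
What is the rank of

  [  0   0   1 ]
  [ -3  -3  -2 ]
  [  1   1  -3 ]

Swap R1 and R2.
  [ -3  -3  -2 ]
  [  0   0   1 ]
  [  1   1  -3 ]
Multiply R1 by -1/3.
  [ 1  1  2/3 ]
  [ 0  0    1 ]
  [ 1  1   -3 ]
Subtract R1 from R3.
  [ 1  1    2/3 ]
  [ 0  0      1 ]
  [ 0  0  -11/3 ]
Add 11/3 times R2 to R3.
  [ 1  1  2/3 ]
  [ 0  0    1 ]
  [ 0  0    0 ]
Subtract 2/3 times R2 from R1.
  [ 1  1  0 ]
  [ 0  0  1 ]
  [ 0  0  0 ]
The reduced form has 2 nonzero rows.

rank = 2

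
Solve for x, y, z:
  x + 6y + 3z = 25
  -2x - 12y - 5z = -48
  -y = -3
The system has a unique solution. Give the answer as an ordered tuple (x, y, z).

Form the augmented matrix and row-reduce:
  [  1    6   3  |   25 ]
  [ -2  -12  -5  |  -48 ]
  [  0   -1   0  |   -3 ]
Add 2 times R1 to R2.
Swap R2 and R3.
Multiply R2 by -1.
Subtract 3 times R3 from R1.
Subtract 6 times R2 from R1.
Reading off the last column: x = 1, y = 3, z = 2.

(1, 3, 2)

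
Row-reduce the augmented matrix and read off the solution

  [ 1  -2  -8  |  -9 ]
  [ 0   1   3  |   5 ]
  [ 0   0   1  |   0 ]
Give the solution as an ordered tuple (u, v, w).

R2 -> R2 − 3·R3
  [ 1  -2  -8  |  -9 ]
  [ 0   1   0  |   5 ]
  [ 0   0   1  |   0 ]
R1 -> R1 + 8·R3
  [ 1  -2  0  |  -9 ]
  [ 0   1  0  |   5 ]
  [ 0   0  1  |   0 ]
R1 -> R1 + 2·R2
  [ 1  0  0  |  1 ]
  [ 0  1  0  |  5 ]
  [ 0  0  1  |  0 ]
Reading off the last column: u = 1, v = 5, w = 0.

(1, 5, 0)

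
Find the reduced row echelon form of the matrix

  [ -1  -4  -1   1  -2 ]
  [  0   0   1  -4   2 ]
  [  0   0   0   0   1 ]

R1 ← -1·R1
  [ 1  4  1  -1  2 ]
  [ 0  0  1  -4  2 ]
  [ 0  0  0   0  1 ]
R2 ← R2 − 2·R3
  [ 1  4  1  -1  2 ]
  [ 0  0  1  -4  0 ]
  [ 0  0  0   0  1 ]
R1 ← R1 − 2·R3
  [ 1  4  1  -1  0 ]
  [ 0  0  1  -4  0 ]
  [ 0  0  0   0  1 ]
R1 ← R1 − R2
  [ 1  4  0   3  0 ]
  [ 0  0  1  -4  0 ]
  [ 0  0  0   0  1 ]

[[1, 4, 0, 3, 0], [0, 0, 1, -4, 0], [0, 0, 0, 0, 1]]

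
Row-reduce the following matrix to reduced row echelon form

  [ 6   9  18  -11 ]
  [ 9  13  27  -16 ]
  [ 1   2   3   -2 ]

r1 → 1/6·r1
  [ 1  3/2   3  -11/6 ]
  [ 9   13  27    -16 ]
  [ 1    2   3     -2 ]
r2 → r2 − 9·r1
  [ 1   3/2  3  -11/6 ]
  [ 0  -1/2  0    1/2 ]
  [ 1     2  3     -2 ]
r3 → r3 − r1
  [ 1   3/2  3  -11/6 ]
  [ 0  -1/2  0    1/2 ]
  [ 0   1/2  0   -1/6 ]
r2 → -2·r2
  [ 1  3/2  3  -11/6 ]
  [ 0    1  0     -1 ]
  [ 0  1/2  0   -1/6 ]
r3 → r3 − 1/2·r2
  [ 1  3/2  3  -11/6 ]
  [ 0    1  0     -1 ]
  [ 0    0  0    1/3 ]
r3 → 3·r3
  [ 1  3/2  3  -11/6 ]
  [ 0    1  0     -1 ]
  [ 0    0  0      1 ]
r2 → r2 + r3
  [ 1  3/2  3  -11/6 ]
  [ 0    1  0      0 ]
  [ 0    0  0      1 ]
r1 → r1 + 11/6·r3
  [ 1  3/2  3  0 ]
  [ 0    1  0  0 ]
  [ 0    0  0  1 ]
r1 → r1 − 3/2·r2
  [ 1  0  3  0 ]
  [ 0  1  0  0 ]
  [ 0  0  0  1 ]

[[1, 0, 3, 0], [0, 1, 0, 0], [0, 0, 0, 1]]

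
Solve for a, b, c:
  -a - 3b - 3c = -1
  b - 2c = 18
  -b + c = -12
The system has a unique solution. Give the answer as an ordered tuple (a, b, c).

(1, 6, -6)

Form the augmented matrix and row-reduce:
  [ -1  -3  -3  |   -1 ]
  [  0   1  -2  |   18 ]
  [  0  -1   1  |  -12 ]
R1 -> -1·R1
R3 -> R3 + R2
R3 -> -1·R3
R2 -> R2 + 2·R3
R1 -> R1 − 3·R3
R1 -> R1 − 3·R2
Reading off the last column: a = 1, b = 6, c = -6.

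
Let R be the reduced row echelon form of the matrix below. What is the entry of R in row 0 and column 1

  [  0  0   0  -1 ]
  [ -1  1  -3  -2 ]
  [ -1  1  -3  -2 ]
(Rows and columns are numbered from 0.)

-1

ρ1 <-> ρ2
  [ -1  1  -3  -2 ]
  [  0  0   0  -1 ]
  [ -1  1  -3  -2 ]
ρ1 → -1·ρ1
  [  1  -1   3   2 ]
  [  0   0   0  -1 ]
  [ -1   1  -3  -2 ]
ρ3 → ρ3 + ρ1
  [ 1  -1  3   2 ]
  [ 0   0  0  -1 ]
  [ 0   0  0   0 ]
ρ2 → -1·ρ2
  [ 1  -1  3  2 ]
  [ 0   0  0  1 ]
  [ 0   0  0  0 ]
ρ1 → ρ1 − 2·ρ2
  [ 1  -1  3  0 ]
  [ 0   0  0  1 ]
  [ 0   0  0  0 ]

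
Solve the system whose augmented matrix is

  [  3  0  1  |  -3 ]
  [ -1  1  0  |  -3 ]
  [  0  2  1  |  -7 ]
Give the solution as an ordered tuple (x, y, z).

(-2, -5, 3)

Multiply ρ1 by 1/3.
  [  1  0  1/3  |  -1 ]
  [ -1  1    0  |  -3 ]
  [  0  2    1  |  -7 ]
Add ρ1 to ρ2.
  [ 1  0  1/3  |  -1 ]
  [ 0  1  1/3  |  -4 ]
  [ 0  2    1  |  -7 ]
Subtract 2 times ρ2 from ρ3.
  [ 1  0  1/3  |  -1 ]
  [ 0  1  1/3  |  -4 ]
  [ 0  0  1/3  |   1 ]
Multiply ρ3 by 3.
  [ 1  0  1/3  |  -1 ]
  [ 0  1  1/3  |  -4 ]
  [ 0  0    1  |   3 ]
Subtract 1/3 times ρ3 from ρ2.
  [ 1  0  1/3  |  -1 ]
  [ 0  1    0  |  -5 ]
  [ 0  0    1  |   3 ]
Subtract 1/3 times ρ3 from ρ1.
  [ 1  0  0  |  -2 ]
  [ 0  1  0  |  -5 ]
  [ 0  0  1  |   3 ]
Reading off the last column: x = -2, y = -5, z = 3.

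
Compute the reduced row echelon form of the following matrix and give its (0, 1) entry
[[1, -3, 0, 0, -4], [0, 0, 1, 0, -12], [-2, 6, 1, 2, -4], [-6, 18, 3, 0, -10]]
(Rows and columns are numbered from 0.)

-3

ρ3 ← ρ3 + 2·ρ1
  [  1  -3  0  0   -4 ]
  [  0   0  1  0  -12 ]
  [  0   0  1  2  -12 ]
  [ -6  18  3  0  -10 ]
ρ4 ← ρ4 + 6·ρ1
  [ 1  -3  0  0   -4 ]
  [ 0   0  1  0  -12 ]
  [ 0   0  1  2  -12 ]
  [ 0   0  3  0  -34 ]
ρ3 ← ρ3 − ρ2
  [ 1  -3  0  0   -4 ]
  [ 0   0  1  0  -12 ]
  [ 0   0  0  2    0 ]
  [ 0   0  3  0  -34 ]
ρ4 ← ρ4 − 3·ρ2
  [ 1  -3  0  0   -4 ]
  [ 0   0  1  0  -12 ]
  [ 0   0  0  2    0 ]
  [ 0   0  0  0    2 ]
ρ3 ← 1/2·ρ3
  [ 1  -3  0  0   -4 ]
  [ 0   0  1  0  -12 ]
  [ 0   0  0  1    0 ]
  [ 0   0  0  0    2 ]
ρ4 ← 1/2·ρ4
  [ 1  -3  0  0   -4 ]
  [ 0   0  1  0  -12 ]
  [ 0   0  0  1    0 ]
  [ 0   0  0  0    1 ]
ρ2 ← ρ2 + 12·ρ4
  [ 1  -3  0  0  -4 ]
  [ 0   0  1  0   0 ]
  [ 0   0  0  1   0 ]
  [ 0   0  0  0   1 ]
ρ1 ← ρ1 + 4·ρ4
  [ 1  -3  0  0  0 ]
  [ 0   0  1  0  0 ]
  [ 0   0  0  1  0 ]
  [ 0   0  0  0  1 ]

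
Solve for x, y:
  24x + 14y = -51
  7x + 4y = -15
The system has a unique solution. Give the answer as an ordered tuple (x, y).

(-3, 3/2)

Form the augmented matrix and row-reduce:
  [ 24  14  |  -51 ]
  [  7   4  |  -15 ]
Multiply R1 by 1/24.
  [ 1  7/12  |  -17/8 ]
  [ 7     4  |    -15 ]
Subtract 7 times R1 from R2.
  [ 1   7/12  |  -17/8 ]
  [ 0  -1/12  |   -1/8 ]
Multiply R2 by -12.
  [ 1  7/12  |  -17/8 ]
  [ 0     1  |    3/2 ]
Subtract 7/12 times R2 from R1.
  [ 1  0  |   -3 ]
  [ 0  1  |  3/2 ]
Reading off the last column: x = -3, y = 3/2.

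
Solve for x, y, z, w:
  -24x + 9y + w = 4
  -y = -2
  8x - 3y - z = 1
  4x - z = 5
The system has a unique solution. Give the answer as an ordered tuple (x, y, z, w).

Form the augmented matrix and row-reduce:
  [ -24   9   0  1  |   4 ]
  [   0  -1   0  0  |  -2 ]
  [   8  -3  -1  0  |   1 ]
  [   4   0  -1  0  |   5 ]
r1 ← -1/24·r1
  [ 1  -3/8   0  -1/24  |  -1/6 ]
  [ 0    -1   0      0  |    -2 ]
  [ 8    -3  -1      0  |     1 ]
  [ 4     0  -1      0  |     5 ]
r3 ← r3 − 8·r1
  [ 1  -3/8   0  -1/24  |  -1/6 ]
  [ 0    -1   0      0  |    -2 ]
  [ 0     0  -1    1/3  |   7/3 ]
  [ 4     0  -1      0  |     5 ]
r4 ← r4 − 4·r1
  [ 1  -3/8   0  -1/24  |  -1/6 ]
  [ 0    -1   0      0  |    -2 ]
  [ 0     0  -1    1/3  |   7/3 ]
  [ 0   3/2  -1    1/6  |  17/3 ]
r2 ← -1·r2
  [ 1  -3/8   0  -1/24  |  -1/6 ]
  [ 0     1   0      0  |     2 ]
  [ 0     0  -1    1/3  |   7/3 ]
  [ 0   3/2  -1    1/6  |  17/3 ]
r4 ← r4 − 3/2·r2
  [ 1  -3/8   0  -1/24  |  -1/6 ]
  [ 0     1   0      0  |     2 ]
  [ 0     0  -1    1/3  |   7/3 ]
  [ 0     0  -1    1/6  |   8/3 ]
r3 ← -1·r3
  [ 1  -3/8   0  -1/24  |  -1/6 ]
  [ 0     1   0      0  |     2 ]
  [ 0     0   1   -1/3  |  -7/3 ]
  [ 0     0  -1    1/6  |   8/3 ]
r4 ← r4 + r3
  [ 1  -3/8  0  -1/24  |  -1/6 ]
  [ 0     1  0      0  |     2 ]
  [ 0     0  1   -1/3  |  -7/3 ]
  [ 0     0  0   -1/6  |   1/3 ]
r4 ← -6·r4
  [ 1  -3/8  0  -1/24  |  -1/6 ]
  [ 0     1  0      0  |     2 ]
  [ 0     0  1   -1/3  |  -7/3 ]
  [ 0     0  0      1  |    -2 ]
r3 ← r3 + 1/3·r4
  [ 1  -3/8  0  -1/24  |  -1/6 ]
  [ 0     1  0      0  |     2 ]
  [ 0     0  1      0  |    -3 ]
  [ 0     0  0      1  |    -2 ]
r1 ← r1 + 1/24·r4
  [ 1  -3/8  0  0  |  -1/4 ]
  [ 0     1  0  0  |     2 ]
  [ 0     0  1  0  |    -3 ]
  [ 0     0  0  1  |    -2 ]
r1 ← r1 + 3/8·r2
  [ 1  0  0  0  |  1/2 ]
  [ 0  1  0  0  |    2 ]
  [ 0  0  1  0  |   -3 ]
  [ 0  0  0  1  |   -2 ]
Reading off the last column: x = 1/2, y = 2, z = -3, w = -2.

(1/2, 2, -3, -2)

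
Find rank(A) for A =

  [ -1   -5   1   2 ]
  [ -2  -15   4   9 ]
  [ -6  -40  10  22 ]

R1 ← -1·R1
  [  1    5  -1  -2 ]
  [ -2  -15   4   9 ]
  [ -6  -40  10  22 ]
R2 ← R2 + 2·R1
  [  1    5  -1  -2 ]
  [  0   -5   2   5 ]
  [ -6  -40  10  22 ]
R3 ← R3 + 6·R1
  [ 1    5  -1  -2 ]
  [ 0   -5   2   5 ]
  [ 0  -10   4  10 ]
R2 ← -1/5·R2
  [ 1    5    -1  -2 ]
  [ 0    1  -2/5  -1 ]
  [ 0  -10     4  10 ]
R3 ← R3 + 10·R2
  [ 1  5    -1  -2 ]
  [ 0  1  -2/5  -1 ]
  [ 0  0     0   0 ]
R1 ← R1 − 5·R2
  [ 1  0     1   3 ]
  [ 0  1  -2/5  -1 ]
  [ 0  0     0   0 ]
The reduced form has 2 nonzero rows.

rank = 2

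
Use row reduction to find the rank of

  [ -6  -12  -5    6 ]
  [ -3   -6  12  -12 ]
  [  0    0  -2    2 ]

rank = 3

R1 → -1/6·R1
  [  1   2  5/6   -1 ]
  [ -3  -6   12  -12 ]
  [  0   0   -2    2 ]
R2 → R2 + 3·R1
  [ 1  2   5/6   -1 ]
  [ 0  0  29/2  -15 ]
  [ 0  0    -2    2 ]
R2 → 2/29·R2
  [ 1  2  5/6      -1 ]
  [ 0  0    1  -30/29 ]
  [ 0  0   -2       2 ]
R3 → R3 + 2·R2
  [ 1  2  5/6      -1 ]
  [ 0  0    1  -30/29 ]
  [ 0  0    0   -2/29 ]
R3 → -29/2·R3
  [ 1  2  5/6      -1 ]
  [ 0  0    1  -30/29 ]
  [ 0  0    0       1 ]
R2 → R2 + 30/29·R3
  [ 1  2  5/6  -1 ]
  [ 0  0    1   0 ]
  [ 0  0    0   1 ]
R1 → R1 + R3
  [ 1  2  5/6  0 ]
  [ 0  0    1  0 ]
  [ 0  0    0  1 ]
R1 → R1 − 5/6·R2
  [ 1  2  0  0 ]
  [ 0  0  1  0 ]
  [ 0  0  0  1 ]
The reduced form has 3 nonzero rows.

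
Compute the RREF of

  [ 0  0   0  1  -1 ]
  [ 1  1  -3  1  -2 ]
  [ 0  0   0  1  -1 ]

Swap ρ1 and ρ2.
  [ 1  1  -3  1  -2 ]
  [ 0  0   0  1  -1 ]
  [ 0  0   0  1  -1 ]
Subtract ρ2 from ρ3.
  [ 1  1  -3  1  -2 ]
  [ 0  0   0  1  -1 ]
  [ 0  0   0  0   0 ]
Subtract ρ2 from ρ1.
  [ 1  1  -3  0  -1 ]
  [ 0  0   0  1  -1 ]
  [ 0  0   0  0   0 ]

[[1, 1, -3, 0, -1], [0, 0, 0, 1, -1], [0, 0, 0, 0, 0]]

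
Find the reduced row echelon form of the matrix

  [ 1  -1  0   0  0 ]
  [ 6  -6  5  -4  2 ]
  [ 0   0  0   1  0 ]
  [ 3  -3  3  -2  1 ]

Subtract 6 times ρ1 from ρ2.
Subtract 3 times ρ1 from ρ4.
Multiply ρ2 by 1/5.
Subtract 3 times ρ2 from ρ4.
Subtract 2/5 times ρ3 from ρ4.
Multiply ρ4 by -5.
Subtract 2/5 times ρ4 from ρ2.
Add 4/5 times ρ3 to ρ2.

[[1, -1, 0, 0, 0], [0, 0, 1, 0, 0], [0, 0, 0, 1, 0], [0, 0, 0, 0, 1]]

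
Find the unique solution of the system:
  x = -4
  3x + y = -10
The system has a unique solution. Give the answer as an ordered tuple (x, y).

Form the augmented matrix and row-reduce:
  [ 1  0  |   -4 ]
  [ 3  1  |  -10 ]
R2 ← R2 − 3·R1
  [ 1  0  |  -4 ]
  [ 0  1  |   2 ]
Reading off the last column: x = -4, y = 2.

(-4, 2)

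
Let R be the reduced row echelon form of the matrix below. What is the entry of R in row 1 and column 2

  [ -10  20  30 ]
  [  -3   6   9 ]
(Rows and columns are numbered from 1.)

-2

R1 -> -1/10·R1
  [  1  -2  -3 ]
  [ -3   6   9 ]
R2 -> R2 + 3·R1
  [ 1  -2  -3 ]
  [ 0   0   0 ]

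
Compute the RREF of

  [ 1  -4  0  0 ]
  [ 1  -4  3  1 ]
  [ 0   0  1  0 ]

[[1, -4, 0, 0], [0, 0, 1, 0], [0, 0, 0, 1]]

R2 -> R2 − R1
  [ 1  -4  0  0 ]
  [ 0   0  3  1 ]
  [ 0   0  1  0 ]
R2 -> 1/3·R2
  [ 1  -4  0    0 ]
  [ 0   0  1  1/3 ]
  [ 0   0  1    0 ]
R3 -> R3 − R2
  [ 1  -4  0     0 ]
  [ 0   0  1   1/3 ]
  [ 0   0  0  -1/3 ]
R3 -> -3·R3
  [ 1  -4  0    0 ]
  [ 0   0  1  1/3 ]
  [ 0   0  0    1 ]
R2 -> R2 − 1/3·R3
  [ 1  -4  0  0 ]
  [ 0   0  1  0 ]
  [ 0   0  0  1 ]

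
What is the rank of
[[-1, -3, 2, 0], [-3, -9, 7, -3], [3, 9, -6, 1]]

rank = 3

R1 ← -1·R1
  [  1   3  -2   0 ]
  [ -3  -9   7  -3 ]
  [  3   9  -6   1 ]
R2 ← R2 + 3·R1
  [ 1  3  -2   0 ]
  [ 0  0   1  -3 ]
  [ 3  9  -6   1 ]
R3 ← R3 − 3·R1
  [ 1  3  -2   0 ]
  [ 0  0   1  -3 ]
  [ 0  0   0   1 ]
R2 ← R2 + 3·R3
  [ 1  3  -2  0 ]
  [ 0  0   1  0 ]
  [ 0  0   0  1 ]
R1 ← R1 + 2·R2
  [ 1  3  0  0 ]
  [ 0  0  1  0 ]
  [ 0  0  0  1 ]
The reduced form has 3 nonzero rows.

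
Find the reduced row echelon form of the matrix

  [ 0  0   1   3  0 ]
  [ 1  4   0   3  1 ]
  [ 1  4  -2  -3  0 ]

[[1, 4, 0, 3, 0], [0, 0, 1, 3, 0], [0, 0, 0, 0, 1]]

Swap ρ1 and ρ2.
  [ 1  4   0   3  1 ]
  [ 0  0   1   3  0 ]
  [ 1  4  -2  -3  0 ]
Subtract ρ1 from ρ3.
  [ 1  4   0   3   1 ]
  [ 0  0   1   3   0 ]
  [ 0  0  -2  -6  -1 ]
Add 2 times ρ2 to ρ3.
  [ 1  4  0  3   1 ]
  [ 0  0  1  3   0 ]
  [ 0  0  0  0  -1 ]
Multiply ρ3 by -1.
  [ 1  4  0  3  1 ]
  [ 0  0  1  3  0 ]
  [ 0  0  0  0  1 ]
Subtract ρ3 from ρ1.
  [ 1  4  0  3  0 ]
  [ 0  0  1  3  0 ]
  [ 0  0  0  0  1 ]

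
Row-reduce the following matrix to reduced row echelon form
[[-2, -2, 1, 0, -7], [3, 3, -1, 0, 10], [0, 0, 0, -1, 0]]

r1 → -1/2·r1
  [ 1  1  -1/2   0  7/2 ]
  [ 3  3    -1   0   10 ]
  [ 0  0     0  -1    0 ]
r2 → r2 − 3·r1
  [ 1  1  -1/2   0   7/2 ]
  [ 0  0   1/2   0  -1/2 ]
  [ 0  0     0  -1     0 ]
r2 → 2·r2
  [ 1  1  -1/2   0  7/2 ]
  [ 0  0     1   0   -1 ]
  [ 0  0     0  -1    0 ]
r3 → -1·r3
  [ 1  1  -1/2  0  7/2 ]
  [ 0  0     1  0   -1 ]
  [ 0  0     0  1    0 ]
r1 → r1 + 1/2·r2
  [ 1  1  0  0   3 ]
  [ 0  0  1  0  -1 ]
  [ 0  0  0  1   0 ]

[[1, 1, 0, 0, 3], [0, 0, 1, 0, -1], [0, 0, 0, 1, 0]]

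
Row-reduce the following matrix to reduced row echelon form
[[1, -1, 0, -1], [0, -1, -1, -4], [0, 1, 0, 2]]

Multiply R2 by -1.
Subtract R2 from R3.
Multiply R3 by -1.
Subtract R3 from R2.
Add R2 to R1.

[[1, 0, 0, 1], [0, 1, 0, 2], [0, 0, 1, 2]]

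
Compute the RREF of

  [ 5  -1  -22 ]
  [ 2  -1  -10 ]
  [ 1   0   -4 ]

[[1, 0, -4], [0, 1, 2], [0, 0, 0]]

R1 -> 1/5·R1
R2 -> R2 − 2·R1
R3 -> R3 − R1
R2 -> -5/3·R2
R3 -> R3 − 1/5·R2
R1 -> R1 + 1/5·R2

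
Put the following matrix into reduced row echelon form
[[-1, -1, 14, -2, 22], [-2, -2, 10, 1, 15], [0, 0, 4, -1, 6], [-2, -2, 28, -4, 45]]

Multiply r1 by -1.
  [  1   1  -14   2  -22 ]
  [ -2  -2   10   1   15 ]
  [  0   0    4  -1    6 ]
  [ -2  -2   28  -4   45 ]
Add 2 times r1 to r2.
  [  1   1  -14   2  -22 ]
  [  0   0  -18   5  -29 ]
  [  0   0    4  -1    6 ]
  [ -2  -2   28  -4   45 ]
Add 2 times r1 to r4.
  [ 1  1  -14   2  -22 ]
  [ 0  0  -18   5  -29 ]
  [ 0  0    4  -1    6 ]
  [ 0  0    0   0    1 ]
Multiply r2 by -1/18.
  [ 1  1  -14      2    -22 ]
  [ 0  0    1  -5/18  29/18 ]
  [ 0  0    4     -1      6 ]
  [ 0  0    0      0      1 ]
Subtract 4 times r2 from r3.
  [ 1  1  -14      2    -22 ]
  [ 0  0    1  -5/18  29/18 ]
  [ 0  0    0    1/9   -4/9 ]
  [ 0  0    0      0      1 ]
Multiply r3 by 9.
  [ 1  1  -14      2    -22 ]
  [ 0  0    1  -5/18  29/18 ]
  [ 0  0    0      1     -4 ]
  [ 0  0    0      0      1 ]
Add 4 times r4 to r3.
  [ 1  1  -14      2    -22 ]
  [ 0  0    1  -5/18  29/18 ]
  [ 0  0    0      1      0 ]
  [ 0  0    0      0      1 ]
Subtract 29/18 times r4 from r2.
  [ 1  1  -14      2  -22 ]
  [ 0  0    1  -5/18    0 ]
  [ 0  0    0      1    0 ]
  [ 0  0    0      0    1 ]
Add 22 times r4 to r1.
  [ 1  1  -14      2  0 ]
  [ 0  0    1  -5/18  0 ]
  [ 0  0    0      1  0 ]
  [ 0  0    0      0  1 ]
Add 5/18 times r3 to r2.
  [ 1  1  -14  2  0 ]
  [ 0  0    1  0  0 ]
  [ 0  0    0  1  0 ]
  [ 0  0    0  0  1 ]
Subtract 2 times r3 from r1.
  [ 1  1  -14  0  0 ]
  [ 0  0    1  0  0 ]
  [ 0  0    0  1  0 ]
  [ 0  0    0  0  1 ]
Add 14 times r2 to r1.
  [ 1  1  0  0  0 ]
  [ 0  0  1  0  0 ]
  [ 0  0  0  1  0 ]
  [ 0  0  0  0  1 ]

[[1, 1, 0, 0, 0], [0, 0, 1, 0, 0], [0, 0, 0, 1, 0], [0, 0, 0, 0, 1]]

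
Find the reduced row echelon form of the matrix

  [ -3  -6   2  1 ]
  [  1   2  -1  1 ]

Multiply R1 by -1/3.
  [ 1  2  -2/3  -1/3 ]
  [ 1  2    -1     1 ]
Subtract R1 from R2.
  [ 1  2  -2/3  -1/3 ]
  [ 0  0  -1/3   4/3 ]
Multiply R2 by -3.
  [ 1  2  -2/3  -1/3 ]
  [ 0  0     1    -4 ]
Add 2/3 times R2 to R1.
  [ 1  2  0  -3 ]
  [ 0  0  1  -4 ]

[[1, 2, 0, -3], [0, 0, 1, -4]]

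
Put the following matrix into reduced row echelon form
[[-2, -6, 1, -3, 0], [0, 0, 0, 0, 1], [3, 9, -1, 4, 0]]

[[1, 3, 0, 1, 0], [0, 0, 1, -1, 0], [0, 0, 0, 0, 1]]

ρ1 ← -1/2·ρ1
  [ 1  3  -1/2  3/2  0 ]
  [ 0  0     0    0  1 ]
  [ 3  9    -1    4  0 ]
ρ3 ← ρ3 − 3·ρ1
  [ 1  3  -1/2   3/2  0 ]
  [ 0  0     0     0  1 ]
  [ 0  0   1/2  -1/2  0 ]
ρ2 <-> ρ3
  [ 1  3  -1/2   3/2  0 ]
  [ 0  0   1/2  -1/2  0 ]
  [ 0  0     0     0  1 ]
ρ2 ← 2·ρ2
  [ 1  3  -1/2  3/2  0 ]
  [ 0  0     1   -1  0 ]
  [ 0  0     0    0  1 ]
ρ1 ← ρ1 + 1/2·ρ2
  [ 1  3  0   1  0 ]
  [ 0  0  1  -1  0 ]
  [ 0  0  0   0  1 ]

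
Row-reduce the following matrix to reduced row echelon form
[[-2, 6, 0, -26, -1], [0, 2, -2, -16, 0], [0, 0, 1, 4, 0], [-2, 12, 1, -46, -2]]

[[1, 0, 0, 1, 0], [0, 1, 0, -4, 0], [0, 0, 1, 4, 0], [0, 0, 0, 0, 1]]

Multiply R1 by -1/2.
Add 2 times R1 to R4.
Multiply R2 by 1/2.
Subtract 6 times R2 from R4.
Subtract 7 times R3 from R4.
Multiply R4 by -1.
Subtract 1/2 times R4 from R1.
Add R3 to R2.
Add 3 times R2 to R1.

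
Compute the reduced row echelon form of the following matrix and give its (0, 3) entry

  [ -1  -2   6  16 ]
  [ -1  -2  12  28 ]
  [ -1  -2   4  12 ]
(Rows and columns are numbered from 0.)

Multiply r1 by -1.
  [  1   2  -6  -16 ]
  [ -1  -2  12   28 ]
  [ -1  -2   4   12 ]
Add r1 to r2.
  [  1   2  -6  -16 ]
  [  0   0   6   12 ]
  [ -1  -2   4   12 ]
Add r1 to r3.
  [ 1  2  -6  -16 ]
  [ 0  0   6   12 ]
  [ 0  0  -2   -4 ]
Multiply r2 by 1/6.
  [ 1  2  -6  -16 ]
  [ 0  0   1    2 ]
  [ 0  0  -2   -4 ]
Add 2 times r2 to r3.
  [ 1  2  -6  -16 ]
  [ 0  0   1    2 ]
  [ 0  0   0    0 ]
Add 6 times r2 to r1.
  [ 1  2  0  -4 ]
  [ 0  0  1   2 ]
  [ 0  0  0   0 ]

-4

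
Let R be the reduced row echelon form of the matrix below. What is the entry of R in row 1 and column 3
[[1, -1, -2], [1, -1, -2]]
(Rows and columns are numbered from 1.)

r2 ← r2 − r1
  [ 1  -1  -2 ]
  [ 0   0   0 ]

-2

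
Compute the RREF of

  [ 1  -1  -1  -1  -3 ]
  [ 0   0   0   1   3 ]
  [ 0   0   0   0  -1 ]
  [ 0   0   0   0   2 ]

ρ3 -> -1·ρ3
  [ 1  -1  -1  -1  -3 ]
  [ 0   0   0   1   3 ]
  [ 0   0   0   0   1 ]
  [ 0   0   0   0   2 ]
ρ4 -> ρ4 − 2·ρ3
  [ 1  -1  -1  -1  -3 ]
  [ 0   0   0   1   3 ]
  [ 0   0   0   0   1 ]
  [ 0   0   0   0   0 ]
ρ2 -> ρ2 − 3·ρ3
  [ 1  -1  -1  -1  -3 ]
  [ 0   0   0   1   0 ]
  [ 0   0   0   0   1 ]
  [ 0   0   0   0   0 ]
ρ1 -> ρ1 + 3·ρ3
  [ 1  -1  -1  -1  0 ]
  [ 0   0   0   1  0 ]
  [ 0   0   0   0  1 ]
  [ 0   0   0   0  0 ]
ρ1 -> ρ1 + ρ2
  [ 1  -1  -1  0  0 ]
  [ 0   0   0  1  0 ]
  [ 0   0   0  0  1 ]
  [ 0   0   0  0  0 ]

[[1, -1, -1, 0, 0], [0, 0, 0, 1, 0], [0, 0, 0, 0, 1], [0, 0, 0, 0, 0]]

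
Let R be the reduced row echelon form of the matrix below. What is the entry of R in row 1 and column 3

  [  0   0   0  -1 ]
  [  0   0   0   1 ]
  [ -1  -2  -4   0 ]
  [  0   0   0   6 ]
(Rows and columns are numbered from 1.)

R1 <=> R3
R1 := -1·R1
R3 := R3 + R2
R4 := R4 − 6·R2

4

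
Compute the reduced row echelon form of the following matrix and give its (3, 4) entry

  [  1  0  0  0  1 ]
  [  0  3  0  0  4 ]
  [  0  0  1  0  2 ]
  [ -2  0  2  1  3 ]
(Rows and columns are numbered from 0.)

1

R4 → R4 + 2·R1
  [ 1  0  0  0  1 ]
  [ 0  3  0  0  4 ]
  [ 0  0  1  0  2 ]
  [ 0  0  2  1  5 ]
R2 → 1/3·R2
  [ 1  0  0  0    1 ]
  [ 0  1  0  0  4/3 ]
  [ 0  0  1  0    2 ]
  [ 0  0  2  1    5 ]
R4 → R4 − 2·R3
  [ 1  0  0  0    1 ]
  [ 0  1  0  0  4/3 ]
  [ 0  0  1  0    2 ]
  [ 0  0  0  1    1 ]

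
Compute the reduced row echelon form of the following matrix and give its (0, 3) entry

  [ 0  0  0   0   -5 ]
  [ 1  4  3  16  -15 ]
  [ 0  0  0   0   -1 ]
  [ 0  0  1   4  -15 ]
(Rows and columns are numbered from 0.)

ρ1 <=> ρ2
  [ 1  4  3  16  -15 ]
  [ 0  0  0   0   -5 ]
  [ 0  0  0   0   -1 ]
  [ 0  0  1   4  -15 ]
ρ2 <=> ρ4
  [ 1  4  3  16  -15 ]
  [ 0  0  1   4  -15 ]
  [ 0  0  0   0   -1 ]
  [ 0  0  0   0   -5 ]
ρ3 ← -1·ρ3
  [ 1  4  3  16  -15 ]
  [ 0  0  1   4  -15 ]
  [ 0  0  0   0    1 ]
  [ 0  0  0   0   -5 ]
ρ4 ← ρ4 + 5·ρ3
  [ 1  4  3  16  -15 ]
  [ 0  0  1   4  -15 ]
  [ 0  0  0   0    1 ]
  [ 0  0  0   0    0 ]
ρ2 ← ρ2 + 15·ρ3
  [ 1  4  3  16  -15 ]
  [ 0  0  1   4    0 ]
  [ 0  0  0   0    1 ]
  [ 0  0  0   0    0 ]
ρ1 ← ρ1 + 15·ρ3
  [ 1  4  3  16  0 ]
  [ 0  0  1   4  0 ]
  [ 0  0  0   0  1 ]
  [ 0  0  0   0  0 ]
ρ1 ← ρ1 − 3·ρ2
  [ 1  4  0  4  0 ]
  [ 0  0  1  4  0 ]
  [ 0  0  0  0  1 ]
  [ 0  0  0  0  0 ]

4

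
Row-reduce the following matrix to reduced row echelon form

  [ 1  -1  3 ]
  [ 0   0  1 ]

r1 ← r1 − 3·r2
  [ 1  -1  0 ]
  [ 0   0  1 ]

[[1, -1, 0], [0, 0, 1]]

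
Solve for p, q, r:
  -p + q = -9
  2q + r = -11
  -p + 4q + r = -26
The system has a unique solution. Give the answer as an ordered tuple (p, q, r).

(3, -6, 1)

Form the augmented matrix and row-reduce:
  [ -1  1  0  |   -9 ]
  [  0  2  1  |  -11 ]
  [ -1  4  1  |  -26 ]
ρ1 ← -1·ρ1
  [  1  -1  0  |    9 ]
  [  0   2  1  |  -11 ]
  [ -1   4  1  |  -26 ]
ρ3 ← ρ3 + ρ1
  [ 1  -1  0  |    9 ]
  [ 0   2  1  |  -11 ]
  [ 0   3  1  |  -17 ]
ρ2 ← 1/2·ρ2
  [ 1  -1    0  |      9 ]
  [ 0   1  1/2  |  -11/2 ]
  [ 0   3    1  |    -17 ]
ρ3 ← ρ3 − 3·ρ2
  [ 1  -1     0  |      9 ]
  [ 0   1   1/2  |  -11/2 ]
  [ 0   0  -1/2  |   -1/2 ]
ρ3 ← -2·ρ3
  [ 1  -1    0  |      9 ]
  [ 0   1  1/2  |  -11/2 ]
  [ 0   0    1  |      1 ]
ρ2 ← ρ2 − 1/2·ρ3
  [ 1  -1  0  |   9 ]
  [ 0   1  0  |  -6 ]
  [ 0   0  1  |   1 ]
ρ1 ← ρ1 + ρ2
  [ 1  0  0  |   3 ]
  [ 0  1  0  |  -6 ]
  [ 0  0  1  |   1 ]
Reading off the last column: p = 3, q = -6, r = 1.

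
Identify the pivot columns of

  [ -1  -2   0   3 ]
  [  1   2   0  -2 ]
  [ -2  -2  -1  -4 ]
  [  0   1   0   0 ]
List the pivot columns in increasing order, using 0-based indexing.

R1 := -1·R1
  [  1   2   0  -3 ]
  [  1   2   0  -2 ]
  [ -2  -2  -1  -4 ]
  [  0   1   0   0 ]
R2 := R2 − R1
  [  1   2   0  -3 ]
  [  0   0   0   1 ]
  [ -2  -2  -1  -4 ]
  [  0   1   0   0 ]
R3 := R3 + 2·R1
  [ 1  2   0   -3 ]
  [ 0  0   0    1 ]
  [ 0  2  -1  -10 ]
  [ 0  1   0    0 ]
R2 <=> R3
  [ 1  2   0   -3 ]
  [ 0  2  -1  -10 ]
  [ 0  0   0    1 ]
  [ 0  1   0    0 ]
R2 := 1/2·R2
  [ 1  2     0  -3 ]
  [ 0  1  -1/2  -5 ]
  [ 0  0     0   1 ]
  [ 0  1     0   0 ]
R4 := R4 − R2
  [ 1  2     0  -3 ]
  [ 0  1  -1/2  -5 ]
  [ 0  0     0   1 ]
  [ 0  0   1/2   5 ]
R3 <=> R4
  [ 1  2     0  -3 ]
  [ 0  1  -1/2  -5 ]
  [ 0  0   1/2   5 ]
  [ 0  0     0   1 ]
R3 := 2·R3
  [ 1  2     0  -3 ]
  [ 0  1  -1/2  -5 ]
  [ 0  0     1  10 ]
  [ 0  0     0   1 ]
R3 := R3 − 10·R4
  [ 1  2     0  -3 ]
  [ 0  1  -1/2  -5 ]
  [ 0  0     1   0 ]
  [ 0  0     0   1 ]
R2 := R2 + 5·R4
  [ 1  2     0  -3 ]
  [ 0  1  -1/2   0 ]
  [ 0  0     1   0 ]
  [ 0  0     0   1 ]
R1 := R1 + 3·R4
  [ 1  2     0  0 ]
  [ 0  1  -1/2  0 ]
  [ 0  0     1  0 ]
  [ 0  0     0  1 ]
R2 := R2 + 1/2·R3
  [ 1  2  0  0 ]
  [ 0  1  0  0 ]
  [ 0  0  1  0 ]
  [ 0  0  0  1 ]
R1 := R1 − 2·R2
  [ 1  0  0  0 ]
  [ 0  1  0  0 ]
  [ 0  0  1  0 ]
  [ 0  0  0  1 ]
Pivot columns are the columns containing a leading 1.

0, 1, 2, 3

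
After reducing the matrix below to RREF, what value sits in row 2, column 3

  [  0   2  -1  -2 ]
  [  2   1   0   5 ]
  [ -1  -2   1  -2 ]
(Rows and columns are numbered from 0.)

-4

r1 <-> r2
  [  2   1   0   5 ]
  [  0   2  -1  -2 ]
  [ -1  -2   1  -2 ]
r1 ← 1/2·r1
  [  1  1/2   0  5/2 ]
  [  0    2  -1   -2 ]
  [ -1   -2   1   -2 ]
r3 ← r3 + r1
  [ 1   1/2   0  5/2 ]
  [ 0     2  -1   -2 ]
  [ 0  -3/2   1  1/2 ]
r2 ← 1/2·r2
  [ 1   1/2     0  5/2 ]
  [ 0     1  -1/2   -1 ]
  [ 0  -3/2     1  1/2 ]
r3 ← r3 + 3/2·r2
  [ 1  1/2     0  5/2 ]
  [ 0    1  -1/2   -1 ]
  [ 0    0   1/4   -1 ]
r3 ← 4·r3
  [ 1  1/2     0  5/2 ]
  [ 0    1  -1/2   -1 ]
  [ 0    0     1   -4 ]
r2 ← r2 + 1/2·r3
  [ 1  1/2  0  5/2 ]
  [ 0    1  0   -3 ]
  [ 0    0  1   -4 ]
r1 ← r1 − 1/2·r2
  [ 1  0  0   4 ]
  [ 0  1  0  -3 ]
  [ 0  0  1  -4 ]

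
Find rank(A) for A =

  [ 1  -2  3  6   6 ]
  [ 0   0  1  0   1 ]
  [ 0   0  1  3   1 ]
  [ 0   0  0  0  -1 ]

R3 -> R3 − R2
  [ 1  -2  3  6   6 ]
  [ 0   0  1  0   1 ]
  [ 0   0  0  3   0 ]
  [ 0   0  0  0  -1 ]
R3 -> 1/3·R3
  [ 1  -2  3  6   6 ]
  [ 0   0  1  0   1 ]
  [ 0   0  0  1   0 ]
  [ 0   0  0  0  -1 ]
R4 -> -1·R4
  [ 1  -2  3  6  6 ]
  [ 0   0  1  0  1 ]
  [ 0   0  0  1  0 ]
  [ 0   0  0  0  1 ]
R2 -> R2 − R4
  [ 1  -2  3  6  6 ]
  [ 0   0  1  0  0 ]
  [ 0   0  0  1  0 ]
  [ 0   0  0  0  1 ]
R1 -> R1 − 6·R4
  [ 1  -2  3  6  0 ]
  [ 0   0  1  0  0 ]
  [ 0   0  0  1  0 ]
  [ 0   0  0  0  1 ]
R1 -> R1 − 6·R3
  [ 1  -2  3  0  0 ]
  [ 0   0  1  0  0 ]
  [ 0   0  0  1  0 ]
  [ 0   0  0  0  1 ]
R1 -> R1 − 3·R2
  [ 1  -2  0  0  0 ]
  [ 0   0  1  0  0 ]
  [ 0   0  0  1  0 ]
  [ 0   0  0  0  1 ]
The reduced form has 4 nonzero rows.

rank = 4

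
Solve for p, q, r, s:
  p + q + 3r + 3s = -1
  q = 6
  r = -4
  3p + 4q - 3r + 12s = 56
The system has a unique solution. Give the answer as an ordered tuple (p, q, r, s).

(0, 6, -4, 5/3)

Form the augmented matrix and row-reduce:
  [ 1  1   3   3  |  -1 ]
  [ 0  1   0   0  |   6 ]
  [ 0  0   1   0  |  -4 ]
  [ 3  4  -3  12  |  56 ]
R4 → R4 − 3·R1
  [ 1  1    3  3  |  -1 ]
  [ 0  1    0  0  |   6 ]
  [ 0  0    1  0  |  -4 ]
  [ 0  1  -12  3  |  59 ]
R4 → R4 − R2
  [ 1  1    3  3  |  -1 ]
  [ 0  1    0  0  |   6 ]
  [ 0  0    1  0  |  -4 ]
  [ 0  0  -12  3  |  53 ]
R4 → R4 + 12·R3
  [ 1  1  3  3  |  -1 ]
  [ 0  1  0  0  |   6 ]
  [ 0  0  1  0  |  -4 ]
  [ 0  0  0  3  |   5 ]
R4 → 1/3·R4
  [ 1  1  3  3  |   -1 ]
  [ 0  1  0  0  |    6 ]
  [ 0  0  1  0  |   -4 ]
  [ 0  0  0  1  |  5/3 ]
R1 → R1 − 3·R4
  [ 1  1  3  0  |   -6 ]
  [ 0  1  0  0  |    6 ]
  [ 0  0  1  0  |   -4 ]
  [ 0  0  0  1  |  5/3 ]
R1 → R1 − 3·R3
  [ 1  1  0  0  |    6 ]
  [ 0  1  0  0  |    6 ]
  [ 0  0  1  0  |   -4 ]
  [ 0  0  0  1  |  5/3 ]
R1 → R1 − R2
  [ 1  0  0  0  |    0 ]
  [ 0  1  0  0  |    6 ]
  [ 0  0  1  0  |   -4 ]
  [ 0  0  0  1  |  5/3 ]
Reading off the last column: p = 0, q = 6, r = -4, s = 5/3.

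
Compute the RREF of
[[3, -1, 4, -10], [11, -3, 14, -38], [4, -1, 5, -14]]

r1 -> 1/3·r1
  [  1  -1/3  4/3  -10/3 ]
  [ 11    -3   14    -38 ]
  [  4    -1    5    -14 ]
r2 -> r2 − 11·r1
  [ 1  -1/3   4/3  -10/3 ]
  [ 0   2/3  -2/3   -4/3 ]
  [ 4    -1     5    -14 ]
r3 -> r3 − 4·r1
  [ 1  -1/3   4/3  -10/3 ]
  [ 0   2/3  -2/3   -4/3 ]
  [ 0   1/3  -1/3   -2/3 ]
r2 -> 3/2·r2
  [ 1  -1/3   4/3  -10/3 ]
  [ 0     1    -1     -2 ]
  [ 0   1/3  -1/3   -2/3 ]
r3 -> r3 − 1/3·r2
  [ 1  -1/3  4/3  -10/3 ]
  [ 0     1   -1     -2 ]
  [ 0     0    0      0 ]
r1 -> r1 + 1/3·r2
  [ 1  0   1  -4 ]
  [ 0  1  -1  -2 ]
  [ 0  0   0   0 ]

[[1, 0, 1, -4], [0, 1, -1, -2], [0, 0, 0, 0]]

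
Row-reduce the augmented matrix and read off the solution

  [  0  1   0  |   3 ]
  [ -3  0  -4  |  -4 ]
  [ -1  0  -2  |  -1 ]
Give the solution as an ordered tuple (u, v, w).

(2, 3, -1/2)

ρ1 <-> ρ2
  [ -3  0  -4  |  -4 ]
  [  0  1   0  |   3 ]
  [ -1  0  -2  |  -1 ]
ρ1 ← -1/3·ρ1
  [  1  0  4/3  |  4/3 ]
  [  0  1    0  |    3 ]
  [ -1  0   -2  |   -1 ]
ρ3 ← ρ3 + ρ1
  [ 1  0   4/3  |  4/3 ]
  [ 0  1     0  |    3 ]
  [ 0  0  -2/3  |  1/3 ]
ρ3 ← -3/2·ρ3
  [ 1  0  4/3  |   4/3 ]
  [ 0  1    0  |     3 ]
  [ 0  0    1  |  -1/2 ]
ρ1 ← ρ1 − 4/3·ρ3
  [ 1  0  0  |     2 ]
  [ 0  1  0  |     3 ]
  [ 0  0  1  |  -1/2 ]
Reading off the last column: u = 2, v = 3, w = -1/2.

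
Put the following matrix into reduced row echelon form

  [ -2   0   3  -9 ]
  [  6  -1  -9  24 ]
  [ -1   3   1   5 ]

Multiply R1 by -1/2.
  [  1   0  -3/2  9/2 ]
  [  6  -1    -9   24 ]
  [ -1   3     1    5 ]
Subtract 6 times R1 from R2.
  [  1   0  -3/2  9/2 ]
  [  0  -1     0   -3 ]
  [ -1   3     1    5 ]
Add R1 to R3.
  [ 1   0  -3/2   9/2 ]
  [ 0  -1     0    -3 ]
  [ 0   3  -1/2  19/2 ]
Multiply R2 by -1.
  [ 1  0  -3/2   9/2 ]
  [ 0  1     0     3 ]
  [ 0  3  -1/2  19/2 ]
Subtract 3 times R2 from R3.
  [ 1  0  -3/2  9/2 ]
  [ 0  1     0    3 ]
  [ 0  0  -1/2  1/2 ]
Multiply R3 by -2.
  [ 1  0  -3/2  9/2 ]
  [ 0  1     0    3 ]
  [ 0  0     1   -1 ]
Add 3/2 times R3 to R1.
  [ 1  0  0   3 ]
  [ 0  1  0   3 ]
  [ 0  0  1  -1 ]

[[1, 0, 0, 3], [0, 1, 0, 3], [0, 0, 1, -1]]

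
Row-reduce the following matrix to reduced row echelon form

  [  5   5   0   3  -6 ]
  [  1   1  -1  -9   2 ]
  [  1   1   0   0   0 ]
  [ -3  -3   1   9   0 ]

[[1, 1, 0, 0, 0], [0, 0, 1, 0, 0], [0, 0, 0, 1, 0], [0, 0, 0, 0, 1]]

r1 := 1/5·r1
r2 := r2 − r1
r3 := r3 − r1
r4 := r4 + 3·r1
r2 := -1·r2
r4 := r4 − r2
r3 := -5/3·r3
r4 := r4 − 6/5·r3
r4 := 1/2·r4
r3 := r3 + 2·r4
r2 := r2 + 16/5·r4
r1 := r1 + 6/5·r4
r2 := r2 − 48/5·r3
r1 := r1 − 3/5·r3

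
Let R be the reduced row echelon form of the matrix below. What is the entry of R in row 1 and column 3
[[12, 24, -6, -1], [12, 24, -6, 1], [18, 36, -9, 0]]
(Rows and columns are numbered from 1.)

-1/2

Multiply r1 by 1/12.
  [  1   2  -1/2  -1/12 ]
  [ 12  24    -6      1 ]
  [ 18  36    -9      0 ]
Subtract 12 times r1 from r2.
  [  1   2  -1/2  -1/12 ]
  [  0   0     0      2 ]
  [ 18  36    -9      0 ]
Subtract 18 times r1 from r3.
  [ 1  2  -1/2  -1/12 ]
  [ 0  0     0      2 ]
  [ 0  0     0    3/2 ]
Multiply r2 by 1/2.
  [ 1  2  -1/2  -1/12 ]
  [ 0  0     0      1 ]
  [ 0  0     0    3/2 ]
Subtract 3/2 times r2 from r3.
  [ 1  2  -1/2  -1/12 ]
  [ 0  0     0      1 ]
  [ 0  0     0      0 ]
Add 1/12 times r2 to r1.
  [ 1  2  -1/2  0 ]
  [ 0  0     0  1 ]
  [ 0  0     0  0 ]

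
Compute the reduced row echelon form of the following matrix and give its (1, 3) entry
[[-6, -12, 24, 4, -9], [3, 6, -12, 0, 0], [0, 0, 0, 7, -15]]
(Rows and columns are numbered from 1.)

R1 → -1/6·R1
  [ 1  2   -4  -2/3  3/2 ]
  [ 3  6  -12     0    0 ]
  [ 0  0    0     7  -15 ]
R2 → R2 − 3·R1
  [ 1  2  -4  -2/3   3/2 ]
  [ 0  0   0     2  -9/2 ]
  [ 0  0   0     7   -15 ]
R2 → 1/2·R2
  [ 1  2  -4  -2/3   3/2 ]
  [ 0  0   0     1  -9/4 ]
  [ 0  0   0     7   -15 ]
R3 → R3 − 7·R2
  [ 1  2  -4  -2/3   3/2 ]
  [ 0  0   0     1  -9/4 ]
  [ 0  0   0     0   3/4 ]
R3 → 4/3·R3
  [ 1  2  -4  -2/3   3/2 ]
  [ 0  0   0     1  -9/4 ]
  [ 0  0   0     0     1 ]
R2 → R2 + 9/4·R3
  [ 1  2  -4  -2/3  3/2 ]
  [ 0  0   0     1    0 ]
  [ 0  0   0     0    1 ]
R1 → R1 − 3/2·R3
  [ 1  2  -4  -2/3  0 ]
  [ 0  0   0     1  0 ]
  [ 0  0   0     0  1 ]
R1 → R1 + 2/3·R2
  [ 1  2  -4  0  0 ]
  [ 0  0   0  1  0 ]
  [ 0  0   0  0  1 ]

-4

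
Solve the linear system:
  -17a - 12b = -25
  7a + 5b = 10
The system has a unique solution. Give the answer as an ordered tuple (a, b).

Form the augmented matrix and row-reduce:
  [ -17  -12  |  -25 ]
  [   7    5  |   10 ]
R1 -> -1/17·R1
  [ 1  12/17  |  25/17 ]
  [ 7      5  |     10 ]
R2 -> R2 − 7·R1
  [ 1  12/17  |  25/17 ]
  [ 0   1/17  |  -5/17 ]
R2 -> 17·R2
  [ 1  12/17  |  25/17 ]
  [ 0      1  |     -5 ]
R1 -> R1 − 12/17·R2
  [ 1  0  |   5 ]
  [ 0  1  |  -5 ]
Reading off the last column: a = 5, b = -5.

(5, -5)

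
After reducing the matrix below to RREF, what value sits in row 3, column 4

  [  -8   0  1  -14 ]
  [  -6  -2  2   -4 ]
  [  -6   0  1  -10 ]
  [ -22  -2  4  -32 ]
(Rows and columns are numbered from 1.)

2

Multiply ρ1 by -1/8.
  [   1   0  -1/8  7/4 ]
  [  -6  -2     2   -4 ]
  [  -6   0     1  -10 ]
  [ -22  -2     4  -32 ]
Add 6 times ρ1 to ρ2.
  [   1   0  -1/8   7/4 ]
  [   0  -2   5/4  13/2 ]
  [  -6   0     1   -10 ]
  [ -22  -2     4   -32 ]
Add 6 times ρ1 to ρ3.
  [   1   0  -1/8   7/4 ]
  [   0  -2   5/4  13/2 ]
  [   0   0   1/4   1/2 ]
  [ -22  -2     4   -32 ]
Add 22 times ρ1 to ρ4.
  [ 1   0  -1/8   7/4 ]
  [ 0  -2   5/4  13/2 ]
  [ 0   0   1/4   1/2 ]
  [ 0  -2   5/4  13/2 ]
Multiply ρ2 by -1/2.
  [ 1   0  -1/8    7/4 ]
  [ 0   1  -5/8  -13/4 ]
  [ 0   0   1/4    1/2 ]
  [ 0  -2   5/4   13/2 ]
Add 2 times ρ2 to ρ4.
  [ 1  0  -1/8    7/4 ]
  [ 0  1  -5/8  -13/4 ]
  [ 0  0   1/4    1/2 ]
  [ 0  0     0      0 ]
Multiply ρ3 by 4.
  [ 1  0  -1/8    7/4 ]
  [ 0  1  -5/8  -13/4 ]
  [ 0  0     1      2 ]
  [ 0  0     0      0 ]
Add 5/8 times ρ3 to ρ2.
  [ 1  0  -1/8  7/4 ]
  [ 0  1     0   -2 ]
  [ 0  0     1    2 ]
  [ 0  0     0    0 ]
Add 1/8 times ρ3 to ρ1.
  [ 1  0  0   2 ]
  [ 0  1  0  -2 ]
  [ 0  0  1   2 ]
  [ 0  0  0   0 ]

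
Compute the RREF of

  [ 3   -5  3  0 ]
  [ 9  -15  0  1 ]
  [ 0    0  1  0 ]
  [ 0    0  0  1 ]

[[1, -5/3, 0, 0], [0, 0, 1, 0], [0, 0, 0, 1], [0, 0, 0, 0]]

r1 ← 1/3·r1
r2 ← r2 − 9·r1
r2 ← -1/9·r2
r3 ← r3 − r2
r3 ← 9·r3
r4 ← r4 − r3
r2 ← r2 + 1/9·r3
r1 ← r1 − r2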